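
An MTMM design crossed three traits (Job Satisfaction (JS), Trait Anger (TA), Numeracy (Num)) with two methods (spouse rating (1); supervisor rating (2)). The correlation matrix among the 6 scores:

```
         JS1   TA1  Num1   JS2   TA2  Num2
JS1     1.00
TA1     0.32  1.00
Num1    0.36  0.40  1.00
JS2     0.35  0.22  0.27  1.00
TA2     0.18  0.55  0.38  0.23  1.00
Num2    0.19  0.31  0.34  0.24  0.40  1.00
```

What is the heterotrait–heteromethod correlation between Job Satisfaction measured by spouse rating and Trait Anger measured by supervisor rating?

Different traits and methods: r(JS1, TA2) = 0.18.

0.18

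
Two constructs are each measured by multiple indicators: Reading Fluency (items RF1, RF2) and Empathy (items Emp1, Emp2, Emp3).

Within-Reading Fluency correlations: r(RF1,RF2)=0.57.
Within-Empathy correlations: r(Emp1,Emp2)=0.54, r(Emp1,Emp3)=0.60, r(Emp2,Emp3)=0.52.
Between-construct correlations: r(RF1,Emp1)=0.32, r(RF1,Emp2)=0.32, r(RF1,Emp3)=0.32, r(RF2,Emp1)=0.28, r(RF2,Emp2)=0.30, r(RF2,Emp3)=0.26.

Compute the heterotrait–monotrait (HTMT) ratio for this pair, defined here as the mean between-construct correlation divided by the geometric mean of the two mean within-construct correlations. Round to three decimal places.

Between-construct mean = 1.80/6 = 0.3000.
Mean within-RF = 0.57/1 = 0.5700; mean within-Emp = 1.66/3 = 0.5533.
Geometric mean = √(0.5700 × 0.5533) = 0.5616.
HTMT = 0.3000 / 0.5616 = 0.534.

0.534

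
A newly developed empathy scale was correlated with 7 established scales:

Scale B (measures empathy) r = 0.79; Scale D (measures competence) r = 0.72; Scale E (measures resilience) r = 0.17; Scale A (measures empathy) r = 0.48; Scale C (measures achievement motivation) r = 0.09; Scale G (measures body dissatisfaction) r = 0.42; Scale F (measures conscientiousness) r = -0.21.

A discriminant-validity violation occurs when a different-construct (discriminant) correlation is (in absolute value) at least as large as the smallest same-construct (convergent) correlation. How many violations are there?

1

Convergent (same construct = empathy): Scale B, Scale A.
Smallest convergent = 0.48. Discriminant |r|: 0.72, 0.17, 0.09, 0.42, 0.21; count ≥ 0.48 → 1.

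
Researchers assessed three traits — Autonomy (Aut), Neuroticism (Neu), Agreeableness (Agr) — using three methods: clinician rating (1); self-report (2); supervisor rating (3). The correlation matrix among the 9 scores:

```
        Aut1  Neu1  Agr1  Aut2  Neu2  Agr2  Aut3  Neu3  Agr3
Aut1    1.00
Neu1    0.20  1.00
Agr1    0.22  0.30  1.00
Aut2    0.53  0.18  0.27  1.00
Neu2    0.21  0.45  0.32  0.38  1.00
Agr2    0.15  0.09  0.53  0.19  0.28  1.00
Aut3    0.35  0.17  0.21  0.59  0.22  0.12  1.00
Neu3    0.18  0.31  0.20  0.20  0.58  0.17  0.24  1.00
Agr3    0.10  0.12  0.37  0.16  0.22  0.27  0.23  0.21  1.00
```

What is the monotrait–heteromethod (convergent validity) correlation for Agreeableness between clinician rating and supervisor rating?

Same trait (Agr), different methods: r(Agr1, Agr3) = 0.37.

0.37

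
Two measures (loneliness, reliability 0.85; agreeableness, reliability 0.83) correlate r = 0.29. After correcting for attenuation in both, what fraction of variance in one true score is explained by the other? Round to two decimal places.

0.12

Disattenuated r = 0.29 / √(0.85 × 0.83) = 0.29 / 0.8399 = 0.3453.
Shared true-score variance = 0.3453² = 0.1192 ≈ 0.12.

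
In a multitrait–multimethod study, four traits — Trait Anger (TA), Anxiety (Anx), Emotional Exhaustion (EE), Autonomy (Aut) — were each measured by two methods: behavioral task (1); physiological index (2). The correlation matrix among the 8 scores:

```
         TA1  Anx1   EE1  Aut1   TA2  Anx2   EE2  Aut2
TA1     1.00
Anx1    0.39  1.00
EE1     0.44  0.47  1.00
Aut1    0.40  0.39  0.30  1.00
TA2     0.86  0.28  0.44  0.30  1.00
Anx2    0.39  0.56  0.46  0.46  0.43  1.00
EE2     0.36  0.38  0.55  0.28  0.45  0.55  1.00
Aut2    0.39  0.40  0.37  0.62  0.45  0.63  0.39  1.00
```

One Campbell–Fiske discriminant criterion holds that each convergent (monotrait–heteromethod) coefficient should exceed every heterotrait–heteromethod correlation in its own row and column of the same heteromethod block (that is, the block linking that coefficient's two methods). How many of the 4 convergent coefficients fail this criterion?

0

Convergent coefficients and their comparison sets:
TA (methods 1·2): 0.86 vs {0.39, 0.28, 0.36, 0.44, 0.39, 0.30} → pass.
Anx (methods 1·2): 0.56 vs {0.28, 0.39, 0.38, 0.46, 0.40, 0.46} → pass.
EE (methods 1·2): 0.55 vs {0.44, 0.36, 0.46, 0.38, 0.37, 0.28} → pass.
Aut (methods 1·2): 0.62 vs {0.30, 0.39, 0.46, 0.40, 0.28, 0.37} → pass.
0 of 4 fail.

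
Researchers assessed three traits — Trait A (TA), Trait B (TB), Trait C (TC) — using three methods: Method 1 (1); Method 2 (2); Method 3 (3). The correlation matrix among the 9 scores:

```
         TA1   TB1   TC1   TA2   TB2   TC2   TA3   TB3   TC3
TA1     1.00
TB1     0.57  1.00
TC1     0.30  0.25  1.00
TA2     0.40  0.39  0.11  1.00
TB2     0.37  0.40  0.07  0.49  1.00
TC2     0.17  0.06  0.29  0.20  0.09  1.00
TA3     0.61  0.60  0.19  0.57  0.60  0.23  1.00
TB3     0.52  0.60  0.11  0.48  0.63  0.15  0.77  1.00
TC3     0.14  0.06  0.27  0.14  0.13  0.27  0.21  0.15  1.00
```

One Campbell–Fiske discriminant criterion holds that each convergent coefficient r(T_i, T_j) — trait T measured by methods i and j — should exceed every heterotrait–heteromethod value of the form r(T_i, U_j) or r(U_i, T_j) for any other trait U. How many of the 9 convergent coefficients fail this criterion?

2

Convergent coefficients and their comparison sets:
TA (methods 1·2): 0.40 vs {0.37, 0.39, 0.17, 0.11} → pass.
TA (methods 1·3): 0.61 vs {0.52, 0.60, 0.14, 0.19} → pass.
TA (methods 2·3): 0.57 vs {0.48, 0.60, 0.14, 0.23} → fail.
TB (methods 1·2): 0.40 vs {0.39, 0.37, 0.06, 0.07} → pass.
TB (methods 1·3): 0.60 vs {0.60, 0.52, 0.06, 0.11} → fail.
TB (methods 2·3): 0.63 vs {0.60, 0.48, 0.13, 0.15} → pass.
TC (methods 1·2): 0.29 vs {0.11, 0.17, 0.07, 0.06} → pass.
TC (methods 1·3): 0.27 vs {0.19, 0.14, 0.11, 0.06} → pass.
TC (methods 2·3): 0.27 vs {0.23, 0.14, 0.15, 0.13} → pass.
2 of 9 fail.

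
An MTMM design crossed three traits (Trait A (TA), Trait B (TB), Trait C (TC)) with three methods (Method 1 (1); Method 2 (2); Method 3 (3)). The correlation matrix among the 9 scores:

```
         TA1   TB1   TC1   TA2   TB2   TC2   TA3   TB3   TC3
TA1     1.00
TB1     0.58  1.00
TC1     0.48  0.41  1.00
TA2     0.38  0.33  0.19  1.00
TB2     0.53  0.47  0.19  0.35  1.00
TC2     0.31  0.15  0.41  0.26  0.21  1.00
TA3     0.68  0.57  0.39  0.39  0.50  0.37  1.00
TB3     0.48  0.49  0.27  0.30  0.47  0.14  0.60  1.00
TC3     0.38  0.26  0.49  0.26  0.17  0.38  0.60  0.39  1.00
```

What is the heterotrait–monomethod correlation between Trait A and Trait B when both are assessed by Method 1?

0.58

Different traits, same method: r(TA1, TB1) = 0.58.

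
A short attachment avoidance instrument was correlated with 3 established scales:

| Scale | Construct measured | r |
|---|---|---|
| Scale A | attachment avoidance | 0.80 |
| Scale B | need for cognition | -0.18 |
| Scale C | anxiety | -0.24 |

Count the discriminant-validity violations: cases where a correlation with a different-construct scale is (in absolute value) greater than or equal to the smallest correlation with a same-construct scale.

Convergent (same construct = attachment avoidance): Scale A.
Smallest convergent = 0.80. Discriminant |r|: 0.18, 0.24; count ≥ 0.80 → 0.

0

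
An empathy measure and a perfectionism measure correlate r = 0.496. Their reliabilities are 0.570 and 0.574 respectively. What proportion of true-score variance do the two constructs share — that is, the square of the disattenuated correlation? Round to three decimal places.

0.752

Disattenuated r = 0.496 / √(0.570 × 0.574) = 0.496 / 0.5720 = 0.8671.
Shared true-score variance = 0.8671² = 0.7519 ≈ 0.752.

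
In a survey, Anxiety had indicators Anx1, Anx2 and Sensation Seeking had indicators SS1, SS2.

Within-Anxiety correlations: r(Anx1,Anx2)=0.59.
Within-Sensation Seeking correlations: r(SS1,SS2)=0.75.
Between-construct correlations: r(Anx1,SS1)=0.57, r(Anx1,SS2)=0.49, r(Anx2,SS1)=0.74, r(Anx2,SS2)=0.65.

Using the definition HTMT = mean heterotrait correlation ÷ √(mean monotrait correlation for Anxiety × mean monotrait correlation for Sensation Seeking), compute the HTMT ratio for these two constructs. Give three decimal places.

0.921

Between-construct mean = 2.45/4 = 0.6125.
Mean within-Anx = 0.59/1 = 0.5900; mean within-SS = 0.75/1 = 0.7500.
Geometric mean = √(0.5900 × 0.7500) = 0.6652.
HTMT = 0.6125 / 0.6652 = 0.921.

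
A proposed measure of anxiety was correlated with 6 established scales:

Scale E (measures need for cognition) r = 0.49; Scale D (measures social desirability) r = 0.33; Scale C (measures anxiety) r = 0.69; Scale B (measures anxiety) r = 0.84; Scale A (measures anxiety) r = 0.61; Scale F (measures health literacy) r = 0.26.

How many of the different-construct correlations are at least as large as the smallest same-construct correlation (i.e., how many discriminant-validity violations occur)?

0

Convergent (same construct = anxiety): Scale C, Scale B, Scale A.
Smallest convergent = 0.61. Discriminant values: 0.49, 0.33, 0.26; count ≥ 0.61 → 0.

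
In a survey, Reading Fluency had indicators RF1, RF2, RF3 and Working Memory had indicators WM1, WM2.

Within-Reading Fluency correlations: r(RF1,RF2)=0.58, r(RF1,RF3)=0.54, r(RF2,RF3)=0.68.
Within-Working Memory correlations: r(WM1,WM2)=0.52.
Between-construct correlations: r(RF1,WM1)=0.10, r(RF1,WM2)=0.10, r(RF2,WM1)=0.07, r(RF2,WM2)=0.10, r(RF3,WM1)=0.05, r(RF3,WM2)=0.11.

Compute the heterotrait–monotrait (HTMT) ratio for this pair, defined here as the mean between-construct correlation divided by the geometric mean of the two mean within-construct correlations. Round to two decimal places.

Mean between = 0.53/6 = 0.0883.
Mean within-RF = 1.80/3 = 0.6000; mean within-WM = 0.52/1 = 0.5200.
Geometric mean = √(0.6000 × 0.5200) = 0.5586.
HTMT = 0.0883 / 0.5586 = 0.16.

0.16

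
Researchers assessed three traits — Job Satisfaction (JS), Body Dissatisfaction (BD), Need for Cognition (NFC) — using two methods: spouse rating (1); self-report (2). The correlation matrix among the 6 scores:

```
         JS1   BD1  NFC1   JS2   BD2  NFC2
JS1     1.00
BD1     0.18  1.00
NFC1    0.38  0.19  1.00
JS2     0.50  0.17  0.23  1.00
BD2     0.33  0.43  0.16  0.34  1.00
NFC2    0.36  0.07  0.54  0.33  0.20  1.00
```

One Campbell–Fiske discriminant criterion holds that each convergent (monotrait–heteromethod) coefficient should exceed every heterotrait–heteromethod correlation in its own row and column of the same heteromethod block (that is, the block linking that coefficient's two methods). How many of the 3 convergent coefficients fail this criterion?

0

Convergent coefficients and their comparison sets:
JS (methods 1·2): 0.50 vs {0.33, 0.17, 0.36, 0.23} → pass.
BD (methods 1·2): 0.43 vs {0.17, 0.33, 0.07, 0.16} → pass.
NFC (methods 1·2): 0.54 vs {0.23, 0.36, 0.16, 0.07} → pass.
0 of 3 fail.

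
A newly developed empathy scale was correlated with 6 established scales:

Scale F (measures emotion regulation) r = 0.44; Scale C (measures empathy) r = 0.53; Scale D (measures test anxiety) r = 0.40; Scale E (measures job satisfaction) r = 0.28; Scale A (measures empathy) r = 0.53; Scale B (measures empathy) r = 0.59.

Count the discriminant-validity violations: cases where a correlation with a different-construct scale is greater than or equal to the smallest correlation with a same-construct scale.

Convergent (same construct = empathy): Scale C, Scale A, Scale B.
Smallest convergent = 0.53. Discriminant values: 0.44, 0.40, 0.28; count ≥ 0.53 → 0.

0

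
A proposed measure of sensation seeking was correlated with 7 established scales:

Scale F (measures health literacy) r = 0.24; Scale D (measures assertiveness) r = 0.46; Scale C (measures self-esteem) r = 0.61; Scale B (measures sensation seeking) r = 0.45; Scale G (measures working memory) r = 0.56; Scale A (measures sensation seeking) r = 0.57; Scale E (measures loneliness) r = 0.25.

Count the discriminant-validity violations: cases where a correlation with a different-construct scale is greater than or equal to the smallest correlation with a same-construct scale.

Convergent (same construct = sensation seeking): Scale B, Scale A.
Smallest convergent = 0.45. Discriminant values: 0.24, 0.46, 0.61, 0.56, 0.25; count ≥ 0.45 → 3.

3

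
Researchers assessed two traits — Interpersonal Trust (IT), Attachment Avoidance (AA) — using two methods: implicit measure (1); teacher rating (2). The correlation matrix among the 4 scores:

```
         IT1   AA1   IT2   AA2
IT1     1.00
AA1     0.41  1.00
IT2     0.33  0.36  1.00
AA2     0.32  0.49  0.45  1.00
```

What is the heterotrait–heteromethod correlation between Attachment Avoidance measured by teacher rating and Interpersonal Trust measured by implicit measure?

0.32

Different traits and methods: r(AA2, IT1) = 0.32.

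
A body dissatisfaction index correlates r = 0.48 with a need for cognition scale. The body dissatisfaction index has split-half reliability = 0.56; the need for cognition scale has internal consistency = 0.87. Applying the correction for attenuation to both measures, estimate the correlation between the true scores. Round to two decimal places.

r_true = r_obs / √(r_xx · r_yy) = 0.48 / √(0.56 × 0.87) = 0.48 / √0.4872 = 0.48 / 0.6980 ≈ 0.69.

0.69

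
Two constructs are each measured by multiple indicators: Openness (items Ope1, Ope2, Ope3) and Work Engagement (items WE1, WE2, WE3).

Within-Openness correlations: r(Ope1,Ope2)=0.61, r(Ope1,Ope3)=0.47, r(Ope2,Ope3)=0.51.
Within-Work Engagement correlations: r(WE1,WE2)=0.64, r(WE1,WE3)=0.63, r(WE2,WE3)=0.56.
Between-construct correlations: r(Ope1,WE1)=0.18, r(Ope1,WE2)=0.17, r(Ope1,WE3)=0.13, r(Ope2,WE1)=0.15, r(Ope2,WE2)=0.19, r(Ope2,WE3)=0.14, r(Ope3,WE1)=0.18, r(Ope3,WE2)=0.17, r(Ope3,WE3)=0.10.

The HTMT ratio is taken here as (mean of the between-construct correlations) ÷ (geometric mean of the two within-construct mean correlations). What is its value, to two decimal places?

0.28

Between-construct mean = 1.41/9 = 0.1567.
Mean within-Ope = 1.59/3 = 0.5300; mean within-WE = 1.83/3 = 0.6100.
Geometric mean = √(0.5300 × 0.6100) = 0.5686.
HTMT = 0.1567 / 0.5686 = 0.28.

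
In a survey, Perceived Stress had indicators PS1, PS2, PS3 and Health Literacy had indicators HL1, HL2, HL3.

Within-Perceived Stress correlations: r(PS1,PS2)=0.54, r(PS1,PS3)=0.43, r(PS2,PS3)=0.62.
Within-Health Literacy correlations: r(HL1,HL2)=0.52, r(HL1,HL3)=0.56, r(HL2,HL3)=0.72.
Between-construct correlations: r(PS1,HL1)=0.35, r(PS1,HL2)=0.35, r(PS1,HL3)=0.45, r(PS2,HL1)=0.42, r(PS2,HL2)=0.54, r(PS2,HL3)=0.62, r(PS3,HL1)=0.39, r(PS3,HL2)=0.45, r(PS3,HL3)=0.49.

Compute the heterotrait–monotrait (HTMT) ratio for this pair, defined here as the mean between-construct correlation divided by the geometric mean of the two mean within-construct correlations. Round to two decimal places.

0.80

Mean between = 4.06/9 = 0.4511.
Mean within-PS = 1.59/3 = 0.5300; mean within-HL = 1.80/3 = 0.6000.
Geometric mean = √(0.5300 × 0.6000) = 0.5639.
HTMT = 0.4511 / 0.5639 = 0.80.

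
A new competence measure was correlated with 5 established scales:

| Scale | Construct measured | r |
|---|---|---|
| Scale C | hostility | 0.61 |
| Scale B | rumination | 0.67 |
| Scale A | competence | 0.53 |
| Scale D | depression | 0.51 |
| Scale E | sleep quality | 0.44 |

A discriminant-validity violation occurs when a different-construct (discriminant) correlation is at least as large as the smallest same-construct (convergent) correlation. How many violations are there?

Convergent (same construct = competence): Scale A.
Smallest convergent = 0.53. Discriminant values: 0.61, 0.67, 0.51, 0.44; count ≥ 0.53 → 2.

2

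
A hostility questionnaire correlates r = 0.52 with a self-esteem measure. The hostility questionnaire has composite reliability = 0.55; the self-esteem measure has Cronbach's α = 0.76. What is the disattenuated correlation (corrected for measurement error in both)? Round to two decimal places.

0.80

r_true = r_obs / √(r_xx · r_yy) = 0.52 / √(0.55 × 0.76) = 0.52 / √0.4180 = 0.52 / 0.6465 ≈ 0.80.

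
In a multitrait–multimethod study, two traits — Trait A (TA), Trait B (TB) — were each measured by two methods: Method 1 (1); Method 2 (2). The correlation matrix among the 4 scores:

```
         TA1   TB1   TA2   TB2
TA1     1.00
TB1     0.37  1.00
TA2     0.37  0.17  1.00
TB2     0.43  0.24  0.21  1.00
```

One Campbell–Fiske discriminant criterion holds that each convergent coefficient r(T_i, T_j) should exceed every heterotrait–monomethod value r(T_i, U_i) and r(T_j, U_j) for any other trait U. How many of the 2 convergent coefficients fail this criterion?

Convergent coefficients and their comparison sets:
TA (methods 1·2): 0.37 vs {0.37, 0.21} → fail.
TB (methods 1·2): 0.24 vs {0.37, 0.21} → fail.
2 of 2 fail.

2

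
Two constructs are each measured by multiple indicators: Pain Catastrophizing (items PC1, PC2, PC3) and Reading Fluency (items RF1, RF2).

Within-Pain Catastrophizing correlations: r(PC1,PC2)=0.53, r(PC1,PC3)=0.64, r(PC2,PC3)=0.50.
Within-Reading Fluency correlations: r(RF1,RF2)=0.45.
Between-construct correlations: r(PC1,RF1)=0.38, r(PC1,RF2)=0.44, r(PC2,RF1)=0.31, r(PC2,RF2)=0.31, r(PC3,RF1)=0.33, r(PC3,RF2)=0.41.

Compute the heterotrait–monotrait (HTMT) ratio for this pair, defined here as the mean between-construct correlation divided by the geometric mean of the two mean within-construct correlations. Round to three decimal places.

Mean heterotrait r = 2.18/6 = 0.3633.
Mean within-PC = 1.67/3 = 0.5567; mean within-RF = 0.45/1 = 0.4500.
Geometric mean = √(0.5567 × 0.4500) = 0.5005.
HTMT = 0.3633 / 0.5005 = 0.726.

0.726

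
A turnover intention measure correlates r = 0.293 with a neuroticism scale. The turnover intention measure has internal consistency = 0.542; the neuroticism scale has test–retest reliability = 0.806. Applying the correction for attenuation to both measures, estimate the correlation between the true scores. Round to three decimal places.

r_true = r_obs / √(r_xx · r_yy) = 0.293 / √(0.542 × 0.806) = 0.293 / √0.436852 = 0.293 / 0.6609 ≈ 0.443.

0.443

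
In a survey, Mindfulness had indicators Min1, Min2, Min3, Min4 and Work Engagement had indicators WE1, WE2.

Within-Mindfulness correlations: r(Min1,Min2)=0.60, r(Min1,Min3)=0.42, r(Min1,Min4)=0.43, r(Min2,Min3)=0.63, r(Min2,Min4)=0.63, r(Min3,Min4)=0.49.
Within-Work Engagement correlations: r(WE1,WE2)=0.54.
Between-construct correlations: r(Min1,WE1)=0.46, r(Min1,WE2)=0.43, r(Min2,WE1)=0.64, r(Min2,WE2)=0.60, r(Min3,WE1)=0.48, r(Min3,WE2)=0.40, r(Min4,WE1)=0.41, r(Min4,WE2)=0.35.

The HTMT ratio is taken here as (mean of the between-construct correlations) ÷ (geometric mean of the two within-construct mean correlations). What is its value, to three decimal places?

0.878

Between-construct mean = 3.77/8 = 0.4713.
Mean within-Min = 3.20/6 = 0.5333; mean within-WE = 0.54/1 = 0.5400.
Geometric mean = √(0.5333 × 0.5400) = 0.5366.
HTMT = 0.4713 / 0.5366 = 0.878.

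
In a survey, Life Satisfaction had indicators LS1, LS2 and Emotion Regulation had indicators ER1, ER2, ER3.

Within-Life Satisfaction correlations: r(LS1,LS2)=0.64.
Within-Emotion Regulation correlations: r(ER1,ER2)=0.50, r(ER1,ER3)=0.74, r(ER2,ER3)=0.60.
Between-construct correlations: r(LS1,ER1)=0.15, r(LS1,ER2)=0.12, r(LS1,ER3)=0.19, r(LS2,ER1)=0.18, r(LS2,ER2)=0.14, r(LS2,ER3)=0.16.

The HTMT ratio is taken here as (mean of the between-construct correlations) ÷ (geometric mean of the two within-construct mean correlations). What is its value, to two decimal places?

Between-construct mean = 0.94/6 = 0.1567.
Mean within-LS = 0.64/1 = 0.6400; mean within-ER = 1.84/3 = 0.6133.
Geometric mean = √(0.6400 × 0.6133) = 0.6265.
HTMT = 0.1567 / 0.6265 = 0.25.

0.25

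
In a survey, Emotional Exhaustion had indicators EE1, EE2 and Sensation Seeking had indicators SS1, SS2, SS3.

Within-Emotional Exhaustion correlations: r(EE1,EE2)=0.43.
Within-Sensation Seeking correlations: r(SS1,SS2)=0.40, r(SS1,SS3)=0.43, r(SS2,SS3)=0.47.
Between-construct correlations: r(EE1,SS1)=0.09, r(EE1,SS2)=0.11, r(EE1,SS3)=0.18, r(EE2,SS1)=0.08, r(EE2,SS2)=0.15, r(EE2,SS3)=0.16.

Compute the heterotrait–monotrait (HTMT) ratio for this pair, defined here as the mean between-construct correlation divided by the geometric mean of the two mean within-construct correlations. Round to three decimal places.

0.297

Mean heterotrait r = 0.77/6 = 0.1283.
Mean within-EE = 0.43/1 = 0.4300; mean within-SS = 1.30/3 = 0.4333.
Geometric mean = √(0.4300 × 0.4333) = 0.4316.
HTMT = 0.1283 / 0.4316 = 0.297.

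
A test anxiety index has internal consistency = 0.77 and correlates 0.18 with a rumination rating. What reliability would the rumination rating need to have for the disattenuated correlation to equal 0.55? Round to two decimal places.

0.14

r_true = r_obs / √(r_xx · r_yy) ⇒ 0.55 = 0.18 / √(0.77 · r_yy).
√(0.77 · r_yy) = 0.18 / 0.55 = 0.3273; 0.77 · r_yy = 0.1071; r_yy = 0.1071 / 0.77 ≈ 0.14.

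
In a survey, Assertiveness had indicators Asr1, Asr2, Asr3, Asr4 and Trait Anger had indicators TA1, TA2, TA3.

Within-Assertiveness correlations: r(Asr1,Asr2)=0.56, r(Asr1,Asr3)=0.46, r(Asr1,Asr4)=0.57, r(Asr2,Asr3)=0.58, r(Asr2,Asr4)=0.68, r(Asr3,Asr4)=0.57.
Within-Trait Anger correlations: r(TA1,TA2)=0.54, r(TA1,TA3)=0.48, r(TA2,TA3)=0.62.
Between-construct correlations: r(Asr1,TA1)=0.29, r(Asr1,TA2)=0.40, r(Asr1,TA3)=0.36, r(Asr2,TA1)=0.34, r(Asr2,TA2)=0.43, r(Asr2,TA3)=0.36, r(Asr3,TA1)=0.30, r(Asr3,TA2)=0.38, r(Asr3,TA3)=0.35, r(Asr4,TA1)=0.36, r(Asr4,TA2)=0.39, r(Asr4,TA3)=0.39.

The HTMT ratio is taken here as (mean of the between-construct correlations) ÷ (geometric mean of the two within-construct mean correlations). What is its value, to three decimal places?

0.649

Mean between = 4.35/12 = 0.3625.
Mean within-Asr = 3.42/6 = 0.5700; mean within-TA = 1.64/3 = 0.5467.
Geometric mean = √(0.5700 × 0.5467) = 0.5582.
HTMT = 0.3625 / 0.5582 = 0.649.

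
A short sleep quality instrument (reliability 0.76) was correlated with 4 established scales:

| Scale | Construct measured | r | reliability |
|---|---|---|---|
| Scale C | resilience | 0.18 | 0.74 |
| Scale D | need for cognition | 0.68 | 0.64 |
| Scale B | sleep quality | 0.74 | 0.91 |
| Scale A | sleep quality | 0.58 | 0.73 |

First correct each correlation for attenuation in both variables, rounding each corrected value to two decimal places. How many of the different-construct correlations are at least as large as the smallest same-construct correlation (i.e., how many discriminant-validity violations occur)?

Disattenuated r (r / √(r_scale · r_new)):
  Scale C (disc): 0.18 / √(0.74·0.76) = 0.24
  Scale D (disc): 0.68 / √(0.64·0.76) = 0.98
  Scale B (conv): 0.74 / √(0.91·0.76) = 0.89
  Scale A (conv): 0.58 / √(0.73·0.76) = 0.78
Smallest convergent = 0.78. Discriminant values: 0.24, 0.98; count ≥ 0.78 → 1.

1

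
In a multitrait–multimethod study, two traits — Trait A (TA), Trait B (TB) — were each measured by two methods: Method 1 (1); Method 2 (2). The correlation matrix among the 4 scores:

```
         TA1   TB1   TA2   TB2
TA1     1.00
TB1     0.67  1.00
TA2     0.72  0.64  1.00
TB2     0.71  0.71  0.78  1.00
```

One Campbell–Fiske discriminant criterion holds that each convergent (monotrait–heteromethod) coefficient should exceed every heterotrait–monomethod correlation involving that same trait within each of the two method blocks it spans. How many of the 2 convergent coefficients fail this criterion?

Convergent coefficients and their comparison sets:
TA (methods 1·2): 0.72 vs {0.67, 0.78} → fail.
TB (methods 1·2): 0.71 vs {0.67, 0.78} → fail.
2 of 2 fail.

2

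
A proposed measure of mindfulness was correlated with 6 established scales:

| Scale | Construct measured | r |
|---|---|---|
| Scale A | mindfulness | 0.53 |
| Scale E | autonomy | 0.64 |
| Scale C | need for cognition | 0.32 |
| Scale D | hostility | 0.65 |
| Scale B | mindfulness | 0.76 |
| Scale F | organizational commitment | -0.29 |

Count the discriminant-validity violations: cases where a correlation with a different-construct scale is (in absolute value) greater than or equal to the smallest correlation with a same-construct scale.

Convergent (same construct = mindfulness): Scale A, Scale B.
Smallest convergent = 0.53. Discriminant |r|: 0.64, 0.32, 0.65, 0.29; count ≥ 0.53 → 2.

2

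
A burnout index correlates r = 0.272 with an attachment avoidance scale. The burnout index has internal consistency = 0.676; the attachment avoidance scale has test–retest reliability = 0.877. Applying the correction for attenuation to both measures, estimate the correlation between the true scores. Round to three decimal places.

0.353

r_true = r_obs / √(r_xx · r_yy) = 0.272 / √(0.676 × 0.877) = 0.272 / √0.592852 = 0.272 / 0.7700 ≈ 0.353.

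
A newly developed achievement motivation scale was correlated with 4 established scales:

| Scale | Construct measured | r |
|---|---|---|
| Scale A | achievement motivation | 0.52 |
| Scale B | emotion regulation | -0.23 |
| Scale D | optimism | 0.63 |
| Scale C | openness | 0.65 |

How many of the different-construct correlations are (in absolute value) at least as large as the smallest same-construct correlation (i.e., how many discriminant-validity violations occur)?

Convergent (same construct = achievement motivation): Scale A.
Smallest convergent = 0.52. Discriminant |r|: 0.23, 0.63, 0.65; count ≥ 0.52 → 2.

2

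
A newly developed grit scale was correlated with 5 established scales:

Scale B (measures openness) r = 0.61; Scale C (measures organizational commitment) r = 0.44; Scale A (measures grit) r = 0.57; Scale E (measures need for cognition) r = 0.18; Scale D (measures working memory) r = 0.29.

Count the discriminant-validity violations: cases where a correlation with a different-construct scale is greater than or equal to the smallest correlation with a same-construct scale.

1

Convergent (same construct = grit): Scale A.
Smallest convergent = 0.57. Discriminant values: 0.61, 0.44, 0.18, 0.29; count ≥ 0.57 → 1.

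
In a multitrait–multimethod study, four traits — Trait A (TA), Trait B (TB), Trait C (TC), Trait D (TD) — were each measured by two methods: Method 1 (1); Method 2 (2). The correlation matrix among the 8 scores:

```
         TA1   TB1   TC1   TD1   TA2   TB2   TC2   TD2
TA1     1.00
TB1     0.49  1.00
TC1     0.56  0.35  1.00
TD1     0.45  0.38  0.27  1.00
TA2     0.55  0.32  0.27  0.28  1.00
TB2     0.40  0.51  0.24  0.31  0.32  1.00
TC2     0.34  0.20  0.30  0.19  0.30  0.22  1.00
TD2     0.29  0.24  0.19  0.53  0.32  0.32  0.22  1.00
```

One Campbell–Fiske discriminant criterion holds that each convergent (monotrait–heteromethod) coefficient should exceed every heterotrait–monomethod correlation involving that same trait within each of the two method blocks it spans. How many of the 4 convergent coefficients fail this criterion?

Checking each validity diagonal entry against its comparison values:
TA (methods 1·2): 0.55 vs {0.49, 0.32, 0.56, 0.30, 0.45, 0.32} → fail.
TB (methods 1·2): 0.51 vs {0.49, 0.32, 0.35, 0.22, 0.38, 0.32} → pass.
TC (methods 1·2): 0.30 vs {0.56, 0.30, 0.35, 0.22, 0.27, 0.22} → fail.
TD (methods 1·2): 0.53 vs {0.45, 0.32, 0.38, 0.32, 0.27, 0.22} → pass.
2 of 4 fail.

2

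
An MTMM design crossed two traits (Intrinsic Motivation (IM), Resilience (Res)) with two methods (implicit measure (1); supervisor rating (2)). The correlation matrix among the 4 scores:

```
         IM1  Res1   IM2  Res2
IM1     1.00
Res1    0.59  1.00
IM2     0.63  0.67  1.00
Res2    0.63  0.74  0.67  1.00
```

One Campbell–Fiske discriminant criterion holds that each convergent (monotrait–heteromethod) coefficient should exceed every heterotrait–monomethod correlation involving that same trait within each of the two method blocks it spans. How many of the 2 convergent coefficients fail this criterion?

1

Each convergent coefficient versus the relevant comparison correlations:
IM (methods 1·2): 0.63 vs {0.59, 0.67} → fail.
Res (methods 1·2): 0.74 vs {0.59, 0.67} → pass.
1 of 2 fail.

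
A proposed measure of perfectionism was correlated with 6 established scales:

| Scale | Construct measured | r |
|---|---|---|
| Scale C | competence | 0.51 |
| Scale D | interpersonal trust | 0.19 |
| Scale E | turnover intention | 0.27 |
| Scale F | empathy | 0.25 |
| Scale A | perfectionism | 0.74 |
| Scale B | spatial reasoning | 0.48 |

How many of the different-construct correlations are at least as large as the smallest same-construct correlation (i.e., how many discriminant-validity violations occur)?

Convergent (same construct = perfectionism): Scale A.
Smallest convergent = 0.74. Discriminant values: 0.51, 0.19, 0.27, 0.25, 0.48; count ≥ 0.74 → 0.

0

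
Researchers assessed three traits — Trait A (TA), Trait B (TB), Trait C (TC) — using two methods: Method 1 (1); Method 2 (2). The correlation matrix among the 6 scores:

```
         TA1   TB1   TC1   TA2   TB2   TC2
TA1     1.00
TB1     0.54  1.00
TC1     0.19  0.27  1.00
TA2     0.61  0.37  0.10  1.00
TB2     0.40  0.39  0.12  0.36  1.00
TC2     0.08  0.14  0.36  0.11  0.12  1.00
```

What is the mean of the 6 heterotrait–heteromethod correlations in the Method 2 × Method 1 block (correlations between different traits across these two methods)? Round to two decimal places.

0.20

HTHM values (method 2 × method 1): 0.37, 0.10, 0.40, 0.12, 0.08, 0.14; mean = 1.21/6 = 0.20.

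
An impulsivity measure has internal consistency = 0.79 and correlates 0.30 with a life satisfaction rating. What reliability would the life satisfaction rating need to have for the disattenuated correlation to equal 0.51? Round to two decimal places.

r_true = r_obs / √(r_xx · r_yy) ⇒ 0.51 = 0.30 / √(0.79 · r_yy).
√(0.79 · r_yy) = 0.30 / 0.51 = 0.5882; 0.79 · r_yy = 0.3460; r_yy = 0.3460 / 0.79 ≈ 0.44.

0.44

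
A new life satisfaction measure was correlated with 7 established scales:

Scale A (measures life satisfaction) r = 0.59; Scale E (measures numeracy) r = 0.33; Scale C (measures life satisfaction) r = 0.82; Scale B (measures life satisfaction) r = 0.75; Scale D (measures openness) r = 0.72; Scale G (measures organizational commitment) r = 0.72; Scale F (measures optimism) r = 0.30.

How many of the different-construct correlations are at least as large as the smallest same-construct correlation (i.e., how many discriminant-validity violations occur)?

2

Convergent (same construct = life satisfaction): Scale A, Scale C, Scale B.
Smallest convergent = 0.59. Discriminant values: 0.33, 0.72, 0.72, 0.30; count ≥ 0.59 → 2.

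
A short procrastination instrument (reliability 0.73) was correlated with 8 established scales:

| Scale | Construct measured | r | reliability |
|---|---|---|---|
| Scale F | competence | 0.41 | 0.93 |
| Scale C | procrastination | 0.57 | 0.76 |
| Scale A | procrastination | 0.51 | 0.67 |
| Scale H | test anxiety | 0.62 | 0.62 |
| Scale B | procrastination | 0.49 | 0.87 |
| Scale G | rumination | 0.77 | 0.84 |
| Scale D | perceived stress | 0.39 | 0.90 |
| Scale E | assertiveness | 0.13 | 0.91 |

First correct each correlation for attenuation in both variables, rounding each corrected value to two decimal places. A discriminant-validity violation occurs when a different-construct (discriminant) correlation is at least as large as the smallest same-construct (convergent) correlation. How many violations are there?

Disattenuated r (r / √(r_scale · r_new)):
  Scale F (disc): 0.41 / √(0.93·0.73) = 0.50
  Scale C (conv): 0.57 / √(0.76·0.73) = 0.77
  Scale A (conv): 0.51 / √(0.67·0.73) = 0.73
  Scale H (disc): 0.62 / √(0.62·0.73) = 0.92
  Scale B (conv): 0.49 / √(0.87·0.73) = 0.61
  Scale G (disc): 0.77 / √(0.84·0.73) = 0.98
  Scale D (disc): 0.39 / √(0.90·0.73) = 0.48
  Scale E (disc): 0.13 / √(0.91·0.73) = 0.16
Smallest convergent = 0.61. Discriminant values: 0.50, 0.92, 0.98, 0.48, 0.16; count ≥ 0.61 → 2.

2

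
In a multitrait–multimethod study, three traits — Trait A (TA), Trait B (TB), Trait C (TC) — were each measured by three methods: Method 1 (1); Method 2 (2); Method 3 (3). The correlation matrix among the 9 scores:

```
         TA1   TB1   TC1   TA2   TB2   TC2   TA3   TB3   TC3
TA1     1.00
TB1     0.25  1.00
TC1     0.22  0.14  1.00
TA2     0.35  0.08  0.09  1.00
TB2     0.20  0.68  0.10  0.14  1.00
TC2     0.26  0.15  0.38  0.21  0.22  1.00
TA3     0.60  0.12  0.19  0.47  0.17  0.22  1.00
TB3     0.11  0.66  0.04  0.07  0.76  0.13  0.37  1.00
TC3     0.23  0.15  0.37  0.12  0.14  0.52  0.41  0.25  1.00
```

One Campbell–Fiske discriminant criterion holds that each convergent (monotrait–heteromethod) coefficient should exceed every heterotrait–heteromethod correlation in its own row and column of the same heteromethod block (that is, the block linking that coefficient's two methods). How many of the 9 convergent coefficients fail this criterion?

0

Each convergent coefficient versus the relevant comparison correlations:
TA (methods 1·2): 0.35 vs {0.20, 0.08, 0.26, 0.09} → pass.
TA (methods 1·3): 0.60 vs {0.11, 0.12, 0.23, 0.19} → pass.
TA (methods 2·3): 0.47 vs {0.07, 0.17, 0.12, 0.22} → pass.
TB (methods 1·2): 0.68 vs {0.08, 0.20, 0.15, 0.10} → pass.
TB (methods 1·3): 0.66 vs {0.12, 0.11, 0.15, 0.04} → pass.
TB (methods 2·3): 0.76 vs {0.17, 0.07, 0.14, 0.13} → pass.
TC (methods 1·2): 0.38 vs {0.09, 0.26, 0.10, 0.15} → pass.
TC (methods 1·3): 0.37 vs {0.19, 0.23, 0.04, 0.15} → pass.
TC (methods 2·3): 0.52 vs {0.22, 0.12, 0.13, 0.14} → pass.
0 of 9 fail.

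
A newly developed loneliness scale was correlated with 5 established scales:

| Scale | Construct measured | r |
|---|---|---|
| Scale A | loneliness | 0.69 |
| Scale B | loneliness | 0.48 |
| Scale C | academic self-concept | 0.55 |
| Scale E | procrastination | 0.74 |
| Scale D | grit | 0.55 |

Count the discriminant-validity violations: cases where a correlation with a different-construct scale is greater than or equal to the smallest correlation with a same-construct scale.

3

Convergent (same construct = loneliness): Scale A, Scale B.
Smallest convergent = 0.48. Discriminant values: 0.55, 0.74, 0.55; count ≥ 0.48 → 3.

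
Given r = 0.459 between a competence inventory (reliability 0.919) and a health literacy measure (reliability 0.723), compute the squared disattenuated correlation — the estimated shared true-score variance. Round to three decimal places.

0.317

Disattenuated r = 0.459 / √(0.919 × 0.723) = 0.459 / 0.8151 = 0.5631.
Shared true-score variance = 0.5631² = 0.3171 ≈ 0.317.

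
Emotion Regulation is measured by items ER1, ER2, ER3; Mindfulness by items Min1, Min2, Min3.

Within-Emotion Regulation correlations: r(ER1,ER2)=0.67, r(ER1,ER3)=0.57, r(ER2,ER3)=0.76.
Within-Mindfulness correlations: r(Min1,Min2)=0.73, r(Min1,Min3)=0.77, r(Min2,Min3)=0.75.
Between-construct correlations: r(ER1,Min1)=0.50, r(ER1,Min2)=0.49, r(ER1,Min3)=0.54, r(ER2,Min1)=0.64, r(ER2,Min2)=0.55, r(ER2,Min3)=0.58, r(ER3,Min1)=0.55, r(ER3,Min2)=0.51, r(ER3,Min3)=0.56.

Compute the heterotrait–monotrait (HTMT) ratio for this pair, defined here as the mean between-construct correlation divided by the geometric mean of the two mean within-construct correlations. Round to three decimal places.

Between-construct mean = 4.92/9 = 0.5467.
Mean within-ER = 2.00/3 = 0.6667; mean within-Min = 2.25/3 = 0.7500.
Geometric mean = √(0.6667 × 0.7500) = 0.7071.
HTMT = 0.5467 / 0.7071 = 0.773.

0.773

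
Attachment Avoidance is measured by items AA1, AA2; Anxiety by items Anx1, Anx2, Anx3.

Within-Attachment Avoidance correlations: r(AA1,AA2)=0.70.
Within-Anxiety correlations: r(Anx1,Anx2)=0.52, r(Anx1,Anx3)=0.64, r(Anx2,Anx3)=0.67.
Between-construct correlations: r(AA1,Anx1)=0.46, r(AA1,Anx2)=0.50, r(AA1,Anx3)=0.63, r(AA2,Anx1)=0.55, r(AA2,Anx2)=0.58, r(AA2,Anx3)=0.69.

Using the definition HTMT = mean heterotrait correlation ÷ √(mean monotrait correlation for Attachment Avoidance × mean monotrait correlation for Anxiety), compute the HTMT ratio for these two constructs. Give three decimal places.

Mean heterotrait r = 3.41/6 = 0.5683.
Mean within-AA = 0.70/1 = 0.7000; mean within-Anx = 1.83/3 = 0.6100.
Geometric mean = √(0.7000 × 0.6100) = 0.6535.
HTMT = 0.5683 / 0.6535 = 0.870.

0.870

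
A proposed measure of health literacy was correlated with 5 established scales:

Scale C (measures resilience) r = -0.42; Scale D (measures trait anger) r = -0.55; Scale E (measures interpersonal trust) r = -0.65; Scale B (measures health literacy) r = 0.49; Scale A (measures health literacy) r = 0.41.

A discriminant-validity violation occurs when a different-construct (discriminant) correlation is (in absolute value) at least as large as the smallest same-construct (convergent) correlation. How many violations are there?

3

Convergent (same construct = health literacy): Scale B, Scale A.
Smallest convergent = 0.41. Discriminant |r|: 0.42, 0.55, 0.65; count ≥ 0.41 → 3.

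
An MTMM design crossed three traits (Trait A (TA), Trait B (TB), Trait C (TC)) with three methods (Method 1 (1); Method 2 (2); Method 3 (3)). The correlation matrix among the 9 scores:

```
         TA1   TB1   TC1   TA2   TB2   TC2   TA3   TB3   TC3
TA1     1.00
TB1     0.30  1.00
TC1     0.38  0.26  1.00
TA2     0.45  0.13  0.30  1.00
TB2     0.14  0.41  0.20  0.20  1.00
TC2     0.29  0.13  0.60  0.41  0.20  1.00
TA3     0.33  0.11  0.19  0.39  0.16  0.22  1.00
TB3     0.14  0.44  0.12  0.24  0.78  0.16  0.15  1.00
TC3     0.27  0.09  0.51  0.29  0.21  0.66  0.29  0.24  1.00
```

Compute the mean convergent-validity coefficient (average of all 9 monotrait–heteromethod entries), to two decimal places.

0.51

Convergent values: 0.45, 0.33, 0.39, 0.41, 0.44, 0.78, 0.60, 0.51, 0.66; mean = 4.57/9 = 0.51.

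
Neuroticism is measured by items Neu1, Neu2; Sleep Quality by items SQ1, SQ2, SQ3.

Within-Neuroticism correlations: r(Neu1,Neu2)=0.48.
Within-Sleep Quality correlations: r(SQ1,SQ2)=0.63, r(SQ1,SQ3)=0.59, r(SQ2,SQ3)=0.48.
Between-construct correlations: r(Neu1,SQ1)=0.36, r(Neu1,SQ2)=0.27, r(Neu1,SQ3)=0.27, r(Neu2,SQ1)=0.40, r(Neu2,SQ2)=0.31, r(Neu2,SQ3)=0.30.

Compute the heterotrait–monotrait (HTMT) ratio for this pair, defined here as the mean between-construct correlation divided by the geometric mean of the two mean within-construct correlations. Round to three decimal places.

Mean heterotrait r = 1.91/6 = 0.3183.
Mean within-Neu = 0.48/1 = 0.4800; mean within-SQ = 1.70/3 = 0.5667.
Geometric mean = √(0.4800 × 0.5667) = 0.5216.
HTMT = 0.3183 / 0.5216 = 0.610.

0.610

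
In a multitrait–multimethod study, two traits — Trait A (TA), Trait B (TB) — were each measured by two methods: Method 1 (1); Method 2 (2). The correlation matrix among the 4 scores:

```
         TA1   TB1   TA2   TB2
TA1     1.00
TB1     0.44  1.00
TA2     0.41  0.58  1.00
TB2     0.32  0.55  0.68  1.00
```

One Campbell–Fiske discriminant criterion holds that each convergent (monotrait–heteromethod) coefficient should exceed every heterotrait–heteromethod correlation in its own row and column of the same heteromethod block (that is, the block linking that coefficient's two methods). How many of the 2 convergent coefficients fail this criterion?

Convergent coefficients and their comparison sets:
TA (methods 1·2): 0.41 vs {0.32, 0.58} → fail.
TB (methods 1·2): 0.55 vs {0.58, 0.32} → fail.
2 of 2 fail.

2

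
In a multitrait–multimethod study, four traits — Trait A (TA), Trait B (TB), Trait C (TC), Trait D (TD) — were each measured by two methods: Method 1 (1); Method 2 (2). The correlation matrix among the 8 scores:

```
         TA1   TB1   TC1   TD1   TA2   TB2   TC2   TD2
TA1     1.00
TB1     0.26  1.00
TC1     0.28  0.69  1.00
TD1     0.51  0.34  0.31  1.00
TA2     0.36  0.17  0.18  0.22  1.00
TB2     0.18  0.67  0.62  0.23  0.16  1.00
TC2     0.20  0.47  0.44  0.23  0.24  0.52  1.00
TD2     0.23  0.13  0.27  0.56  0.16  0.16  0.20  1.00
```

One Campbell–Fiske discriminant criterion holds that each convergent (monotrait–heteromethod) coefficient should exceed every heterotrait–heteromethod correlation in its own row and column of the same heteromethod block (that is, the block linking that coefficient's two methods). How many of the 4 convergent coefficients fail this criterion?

1

Convergent coefficients and their comparison sets:
TA (methods 1·2): 0.36 vs {0.18, 0.17, 0.20, 0.18, 0.23, 0.22} → pass.
TB (methods 1·2): 0.67 vs {0.17, 0.18, 0.47, 0.62, 0.13, 0.23} → pass.
TC (methods 1·2): 0.44 vs {0.18, 0.20, 0.62, 0.47, 0.27, 0.23} → fail.
TD (methods 1·2): 0.56 vs {0.22, 0.23, 0.23, 0.13, 0.23, 0.27} → pass.
1 of 4 fail.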